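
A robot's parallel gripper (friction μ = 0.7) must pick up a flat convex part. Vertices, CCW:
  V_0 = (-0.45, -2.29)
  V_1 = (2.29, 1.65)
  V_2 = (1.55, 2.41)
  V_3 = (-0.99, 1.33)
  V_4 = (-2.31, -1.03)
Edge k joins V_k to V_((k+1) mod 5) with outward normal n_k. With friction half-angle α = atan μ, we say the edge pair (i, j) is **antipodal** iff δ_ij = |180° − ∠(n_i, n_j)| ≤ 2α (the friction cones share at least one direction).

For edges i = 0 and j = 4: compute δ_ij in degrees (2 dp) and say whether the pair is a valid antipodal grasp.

δ = 90.70°, invalid

α = atan 0.7 = 34.99°;  2α = 69.98°
edge 0: e_0 = (+2.74, +3.94);  n_0 = (+0.8210, -0.5709)
edge 4: e_4 = (+1.86, -1.26);  n_4 = (-0.5608, -0.8279)
∠(n_0, n_4) = 89.30°
δ = |180° − 89.30°| = 90.70°
90.70° > 2α = 69.98°  →  invalid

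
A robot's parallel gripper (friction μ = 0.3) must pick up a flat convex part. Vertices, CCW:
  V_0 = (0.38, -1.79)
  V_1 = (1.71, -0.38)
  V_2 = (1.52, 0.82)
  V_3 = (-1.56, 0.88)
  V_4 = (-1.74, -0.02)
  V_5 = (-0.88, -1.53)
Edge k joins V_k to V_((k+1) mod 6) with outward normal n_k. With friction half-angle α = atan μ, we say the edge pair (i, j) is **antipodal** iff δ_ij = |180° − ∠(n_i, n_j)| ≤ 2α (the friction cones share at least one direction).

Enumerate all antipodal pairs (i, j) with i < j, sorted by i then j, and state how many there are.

count = 4; pairs: (0,3), (1,3), (1,4), (2,5)

α = atan 0.3 = 16.70°;  2α = 33.40°
n_0 = (+0.7274, -0.6862)
n_1 = (+0.9877, +0.1564)
n_2 = (+0.0195, +0.9998)
n_3 = (-0.9806, +0.1961)
n_4 = (-0.8690, -0.4949)
n_5 = (-0.2021, -0.9794)
  (0,1): δ = 127.68°  ·
  (0,2): δ = 47.79°  ·
  (0,3): δ = 32.02°  ✓
  (0,4): δ = 72.99°  ·
  (0,5): δ = 121.67°  ·
  (1,2): δ = 100.11°  ·
  (1,3): δ = 20.31°  ✓
  (1,4): δ = 20.67°  ✓
  (1,5): δ = 69.34°  ·
  (2,3): δ = 100.19°  ·
  (2,4): δ = 59.22°  ·
  (2,5): δ = 10.54°  ✓
  (3,4): δ = 139.03°  ·
  (3,5): δ = 90.35°  ·
  (4,5): δ = 131.32°  ·
antipodal pairs: 4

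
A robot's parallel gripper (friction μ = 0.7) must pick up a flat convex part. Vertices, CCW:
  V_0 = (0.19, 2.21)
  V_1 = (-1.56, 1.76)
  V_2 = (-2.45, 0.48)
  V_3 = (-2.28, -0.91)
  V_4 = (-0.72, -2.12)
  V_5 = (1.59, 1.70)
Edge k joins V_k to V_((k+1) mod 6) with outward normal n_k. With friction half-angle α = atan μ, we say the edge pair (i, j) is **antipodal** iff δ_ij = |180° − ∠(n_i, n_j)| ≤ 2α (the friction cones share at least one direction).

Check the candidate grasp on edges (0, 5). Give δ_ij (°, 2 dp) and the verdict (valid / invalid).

δ = 145.56°, invalid

α = atan 0.7 = 34.99°;  2α = 69.98°
edge 0: e_0 = (-1.75, -0.45);  n_0 = (-0.2490, +0.9685)
edge 5: e_5 = (-1.40, +0.51);  n_5 = (+0.3423, +0.9396)
∠(n_0, n_5) = 34.44°
δ = |180° − 34.44°| = 145.56°
145.56° > 2α = 69.98°  →  invalid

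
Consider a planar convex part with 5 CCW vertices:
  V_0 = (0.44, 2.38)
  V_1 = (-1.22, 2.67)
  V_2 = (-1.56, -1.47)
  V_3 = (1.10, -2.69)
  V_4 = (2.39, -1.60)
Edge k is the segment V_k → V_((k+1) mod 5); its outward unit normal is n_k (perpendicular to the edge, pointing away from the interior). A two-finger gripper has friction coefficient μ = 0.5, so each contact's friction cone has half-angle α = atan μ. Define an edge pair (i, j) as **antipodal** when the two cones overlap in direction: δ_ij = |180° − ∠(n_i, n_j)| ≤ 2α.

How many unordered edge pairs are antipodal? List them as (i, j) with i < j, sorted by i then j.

α = atan 0.5 = 26.57°;  2α = 53.13°
n_0 = (+0.1721, +0.9851)
n_1 = (-0.9966, +0.0819)
n_2 = (-0.4169, -0.9090)
n_3 = (+0.6454, -0.7638)
n_4 = (+0.8980, +0.4400)
  (0,1): δ = 84.79°  ·
  (0,2): δ = 14.73°  ✓
  (0,3): δ = 50.11°  ✓
  (0,4): δ = 126.01°  ·
  (1,2): δ = 109.94°  ·
  (1,3): δ = 45.11°  ✓
  (1,4): δ = 30.80°  ✓
  (2,3): δ = 115.17°  ·
  (2,4): δ = 39.26°  ✓
  (3,4): δ = 104.09°  ·
antipodal pairs: 5

count = 5; pairs: (0,2), (0,3), (1,3), (1,4), (2,4)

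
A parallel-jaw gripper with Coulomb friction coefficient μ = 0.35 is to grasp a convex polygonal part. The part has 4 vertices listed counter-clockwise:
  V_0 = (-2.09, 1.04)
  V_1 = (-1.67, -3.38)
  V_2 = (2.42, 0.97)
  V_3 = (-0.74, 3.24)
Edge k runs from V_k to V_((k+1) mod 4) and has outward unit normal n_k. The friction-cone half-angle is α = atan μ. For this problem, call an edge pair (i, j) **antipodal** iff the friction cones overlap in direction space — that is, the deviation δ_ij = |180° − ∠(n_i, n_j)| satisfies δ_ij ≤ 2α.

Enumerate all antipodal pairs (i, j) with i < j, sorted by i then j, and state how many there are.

α = atan 0.35 = 19.29°;  2α = 38.58°
n_0 = (-0.9955, -0.0946)
n_1 = (+0.7285, -0.6850)
n_2 = (+0.5834, +0.8122)
n_3 = (-0.8523, +0.5230)
  (0,1): δ = 48.66°  ·
  (0,2): δ = 48.88°  ·
  (0,3): δ = 143.04°  ·
  (1,2): δ = 82.46°  ·
  (1,3): δ = 11.70°  ✓
  (2,3): δ = 85.84°  ·
antipodal pairs: 1

count = 1; pairs: (1,3)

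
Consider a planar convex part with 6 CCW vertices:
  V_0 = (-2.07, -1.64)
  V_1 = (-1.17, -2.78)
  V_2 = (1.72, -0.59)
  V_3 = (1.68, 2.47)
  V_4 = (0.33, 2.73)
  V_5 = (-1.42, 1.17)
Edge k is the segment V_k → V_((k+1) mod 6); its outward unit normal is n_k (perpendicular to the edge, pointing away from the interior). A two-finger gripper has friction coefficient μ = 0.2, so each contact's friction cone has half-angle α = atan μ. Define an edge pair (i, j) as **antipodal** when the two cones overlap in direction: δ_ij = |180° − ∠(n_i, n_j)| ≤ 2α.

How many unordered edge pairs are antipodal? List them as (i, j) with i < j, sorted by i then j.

α = atan 0.2 = 11.31°;  2α = 22.62°
n_0 = (-0.7849, -0.6196)
n_1 = (+0.6040, -0.7970)
n_2 = (+0.9999, +0.0131)
n_3 = (+0.1891, +0.9820)
n_4 = (-0.6654, +0.7465)
n_5 = (-0.9743, +0.2254)
  (0,1): δ = 91.14°  ·
  (0,2): δ = 37.54°  ·
  (0,3): δ = 40.81°  ·
  (0,4): δ = 93.42°  ·
  (0,5): δ = 128.69°  ·
  (1,2): δ = 126.41°  ·
  (1,3): δ = 48.06°  ·
  (1,4): δ = 4.56°  ✓
  (1,5): δ = 39.82°  ·
  (2,3): δ = 101.65°  ·
  (2,4): δ = 49.03°  ·
  (2,5): δ = 13.77°  ✓
  (3,4): δ = 127.38°  ·
  (3,5): δ = 92.12°  ·
  (4,5): δ = 144.74°  ·
antipodal pairs: 2

count = 2; pairs: (1,4), (2,5)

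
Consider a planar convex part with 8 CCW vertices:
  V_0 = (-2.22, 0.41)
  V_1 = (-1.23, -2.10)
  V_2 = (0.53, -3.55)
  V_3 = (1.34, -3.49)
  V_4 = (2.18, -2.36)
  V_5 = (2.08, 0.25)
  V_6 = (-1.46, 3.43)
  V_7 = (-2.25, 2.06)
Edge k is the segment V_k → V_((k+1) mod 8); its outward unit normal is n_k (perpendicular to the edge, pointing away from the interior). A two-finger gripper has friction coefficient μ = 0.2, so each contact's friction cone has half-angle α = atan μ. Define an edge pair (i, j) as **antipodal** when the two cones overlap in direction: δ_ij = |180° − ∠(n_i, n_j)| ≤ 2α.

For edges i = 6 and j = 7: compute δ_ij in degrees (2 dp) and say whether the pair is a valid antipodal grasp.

α = atan 0.2 = 11.31°;  2α = 22.62°
edge 6: e_6 = (-0.79, -1.37);  n_6 = (-0.8663, +0.4995)
edge 7: e_7 = (+0.03, -1.65);  n_7 = (-0.9998, -0.0182)
∠(n_6, n_7) = 31.01°
δ = |180° − 31.01°| = 148.99°
148.99° > 2α = 22.62°  →  invalid

δ = 148.99°, invalid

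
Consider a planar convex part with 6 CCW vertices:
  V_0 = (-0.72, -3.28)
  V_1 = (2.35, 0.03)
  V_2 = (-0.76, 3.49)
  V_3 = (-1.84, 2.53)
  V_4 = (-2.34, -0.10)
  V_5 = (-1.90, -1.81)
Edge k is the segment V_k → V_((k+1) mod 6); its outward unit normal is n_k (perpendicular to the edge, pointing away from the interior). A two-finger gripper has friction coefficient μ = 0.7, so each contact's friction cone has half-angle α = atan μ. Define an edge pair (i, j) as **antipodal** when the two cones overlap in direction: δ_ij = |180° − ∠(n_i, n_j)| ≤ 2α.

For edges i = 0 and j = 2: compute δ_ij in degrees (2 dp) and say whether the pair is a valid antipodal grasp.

α = atan 0.7 = 34.99°;  2α = 69.98°
edge 0: e_0 = (+3.07, +3.31);  n_0 = (+0.7332, -0.6800)
edge 2: e_2 = (-1.08, -0.96);  n_2 = (-0.6644, +0.7474)
∠(n_0, n_2) = 174.48°
δ = |180° − 174.48°| = 5.52°
5.52° ≤ 2α = 69.98°  →  valid

δ = 5.52°, valid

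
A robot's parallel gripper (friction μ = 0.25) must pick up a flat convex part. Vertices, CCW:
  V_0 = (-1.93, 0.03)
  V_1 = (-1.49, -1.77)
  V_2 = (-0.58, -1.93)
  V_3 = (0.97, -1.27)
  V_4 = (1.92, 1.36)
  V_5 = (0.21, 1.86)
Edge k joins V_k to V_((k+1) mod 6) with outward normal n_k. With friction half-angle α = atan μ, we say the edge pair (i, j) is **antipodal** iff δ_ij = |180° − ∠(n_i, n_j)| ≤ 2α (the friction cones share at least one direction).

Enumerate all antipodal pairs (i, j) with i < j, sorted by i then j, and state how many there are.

α = atan 0.25 = 14.04°;  2α = 28.07°
n_0 = (-0.9714, -0.2375)
n_1 = (-0.1732, -0.9849)
n_2 = (+0.3918, -0.9201)
n_3 = (+0.9405, -0.3397)
n_4 = (+0.2806, +0.9598)
n_5 = (-0.6499, +0.7600)
  (0,1): δ = 113.71°  ·
  (0,2): δ = 80.67°  ·
  (0,3): δ = 33.60°  ·
  (0,4): δ = 59.96°  ·
  (0,5): δ = 116.80°  ·
  (1,2): δ = 146.96°  ·
  (1,3): δ = 99.89°  ·
  (1,4): δ = 6.33°  ✓
  (1,5): δ = 50.51°  ·
  (2,3): δ = 132.93°  ·
  (2,4): δ = 39.36°  ·
  (2,5): δ = 17.47°  ✓
  (3,4): δ = 86.44°  ·
  (3,5): δ = 29.60°  ·
  (4,5): δ = 123.17°  ·
antipodal pairs: 2

count = 2; pairs: (1,4), (2,5)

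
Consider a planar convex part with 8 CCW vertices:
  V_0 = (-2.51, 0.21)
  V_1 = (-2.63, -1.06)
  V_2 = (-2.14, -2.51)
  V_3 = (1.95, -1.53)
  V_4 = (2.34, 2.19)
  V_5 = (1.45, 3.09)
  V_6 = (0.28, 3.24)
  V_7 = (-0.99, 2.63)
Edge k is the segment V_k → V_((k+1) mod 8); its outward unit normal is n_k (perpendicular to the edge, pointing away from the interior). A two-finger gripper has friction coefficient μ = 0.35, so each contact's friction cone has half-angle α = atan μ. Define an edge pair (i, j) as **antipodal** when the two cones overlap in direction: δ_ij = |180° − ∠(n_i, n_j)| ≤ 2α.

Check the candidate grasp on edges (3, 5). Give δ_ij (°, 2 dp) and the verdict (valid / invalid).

δ = 91.32°, invalid

α = atan 0.35 = 19.29°;  2α = 38.58°
edge 3: e_3 = (+0.39, +3.72);  n_3 = (+0.9945, -0.1043)
edge 5: e_5 = (-1.17, +0.15);  n_5 = (+0.1272, +0.9919)
∠(n_3, n_5) = 88.68°
δ = |180° − 88.68°| = 91.32°
91.32° > 2α = 38.58°  →  invalid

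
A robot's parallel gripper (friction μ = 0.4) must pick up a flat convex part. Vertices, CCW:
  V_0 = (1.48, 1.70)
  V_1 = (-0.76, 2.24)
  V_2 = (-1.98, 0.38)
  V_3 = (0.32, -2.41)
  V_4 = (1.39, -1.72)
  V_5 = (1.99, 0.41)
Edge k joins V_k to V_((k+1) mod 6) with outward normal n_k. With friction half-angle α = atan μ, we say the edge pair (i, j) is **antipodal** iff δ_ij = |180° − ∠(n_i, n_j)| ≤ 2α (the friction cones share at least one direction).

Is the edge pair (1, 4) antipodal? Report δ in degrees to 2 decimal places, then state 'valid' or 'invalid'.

α = atan 0.4 = 21.80°;  2α = 43.60°
edge 1: e_1 = (-1.22, -1.86);  n_1 = (-0.8362, +0.5485)
edge 4: e_4 = (+0.60, +2.13);  n_4 = (+0.9625, -0.2711)
∠(n_1, n_4) = 162.47°
δ = |180° − 162.47°| = 17.53°
17.53° ≤ 2α = 43.60°  →  valid

δ = 17.53°, valid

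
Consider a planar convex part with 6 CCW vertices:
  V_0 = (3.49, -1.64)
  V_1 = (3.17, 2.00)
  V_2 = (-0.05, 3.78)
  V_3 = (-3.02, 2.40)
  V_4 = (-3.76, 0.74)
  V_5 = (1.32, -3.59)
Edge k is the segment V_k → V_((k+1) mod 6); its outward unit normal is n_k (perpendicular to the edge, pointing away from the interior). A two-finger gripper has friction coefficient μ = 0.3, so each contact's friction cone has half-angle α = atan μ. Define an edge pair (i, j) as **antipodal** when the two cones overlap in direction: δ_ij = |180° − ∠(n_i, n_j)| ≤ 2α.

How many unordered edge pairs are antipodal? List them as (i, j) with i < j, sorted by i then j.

α = atan 0.3 = 16.70°;  2α = 33.40°
n_0 = (+0.9962, +0.0876)
n_1 = (+0.4838, +0.8752)
n_2 = (-0.4214, +0.9069)
n_3 = (-0.9134, +0.4072)
n_4 = (-0.6487, -0.7611)
n_5 = (+0.6684, -0.7438)
  (0,1): δ = 123.96°  ·
  (0,2): δ = 70.10°  ·
  (0,3): δ = 29.05°  ✓
  (0,4): δ = 44.53°  ·
  (0,5): δ = 126.92°  ·
  (1,2): δ = 126.14°  ·
  (1,3): δ = 85.09°  ·
  (1,4): δ = 11.51°  ✓
  (1,5): δ = 70.88°  ·
  (2,3): δ = 138.95°  ·
  (2,4): δ = 65.36°  ·
  (2,5): δ = 17.02°  ✓
  (3,4): δ = 106.42°  ·
  (3,5): δ = 24.03°  ✓
  (4,5): δ = 97.61°  ·
antipodal pairs: 4

count = 4; pairs: (0,3), (1,4), (2,5), (3,5)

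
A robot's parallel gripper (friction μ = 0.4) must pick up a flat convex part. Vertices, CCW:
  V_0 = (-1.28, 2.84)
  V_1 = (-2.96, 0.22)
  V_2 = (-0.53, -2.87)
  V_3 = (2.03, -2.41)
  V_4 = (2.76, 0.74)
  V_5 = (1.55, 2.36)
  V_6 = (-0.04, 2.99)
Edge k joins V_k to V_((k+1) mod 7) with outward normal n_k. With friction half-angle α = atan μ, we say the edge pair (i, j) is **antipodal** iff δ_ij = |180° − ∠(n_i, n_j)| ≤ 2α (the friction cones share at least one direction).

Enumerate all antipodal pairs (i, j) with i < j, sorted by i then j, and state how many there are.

count = 5; pairs: (0,3), (1,4), (1,5), (2,5), (2,6)

α = atan 0.4 = 21.80°;  2α = 43.60°
n_0 = (-0.8418, +0.5398)
n_1 = (-0.7861, -0.6182)
n_2 = (+0.1769, -0.9842)
n_3 = (+0.9742, -0.2258)
n_4 = (+0.8012, +0.5984)
n_5 = (+0.3684, +0.9297)
n_6 = (-0.1201, +0.9928)
  (0,1): δ = 109.15°  ·
  (0,2): δ = 47.14°  ·
  (0,3): δ = 19.62°  ✓
  (0,4): δ = 69.43°  ·
  (0,5): δ = 101.05°  ·
  (0,6): δ = 129.57°  ·
  (1,2): δ = 118.00°  ·
  (1,3): δ = 51.23°  ·
  (1,4): δ = 1.43°  ✓
  (1,5): δ = 30.20°  ✓
  (1,6): δ = 58.72°  ·
  (2,3): δ = 113.23°  ·
  (2,4): δ = 63.43°  ·
  (2,5): δ = 31.80°  ✓
  (2,6): δ = 3.29°  ✓
  (3,4): δ = 130.20°  ·
  (3,5): δ = 98.57°  ·
  (3,6): δ = 70.05°  ·
  (4,5): δ = 148.37°  ·
  (4,6): δ = 119.86°  ·
  (5,6): δ = 151.49°  ·
antipodal pairs: 5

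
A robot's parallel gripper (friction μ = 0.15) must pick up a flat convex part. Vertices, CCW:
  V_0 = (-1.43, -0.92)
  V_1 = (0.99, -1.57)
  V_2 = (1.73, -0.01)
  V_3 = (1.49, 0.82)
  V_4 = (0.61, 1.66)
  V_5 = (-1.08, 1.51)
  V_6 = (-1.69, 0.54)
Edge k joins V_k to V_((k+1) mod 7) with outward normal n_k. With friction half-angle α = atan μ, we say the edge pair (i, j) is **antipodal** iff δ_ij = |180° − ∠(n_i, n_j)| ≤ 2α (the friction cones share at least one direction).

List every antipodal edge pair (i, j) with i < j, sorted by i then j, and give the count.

α = atan 0.15 = 8.53°;  2α = 17.06°
n_0 = (-0.2594, -0.9658)
n_1 = (+0.9035, -0.4286)
n_2 = (+0.9606, +0.2778)
n_3 = (+0.6905, +0.7234)
n_4 = (-0.0884, +0.9961)
n_5 = (-0.8465, +0.5324)
n_6 = (-0.9845, -0.1753)
  (0,1): δ = 100.34°  ·
  (0,2): δ = 58.84°  ·
  (0,3): δ = 28.63°  ·
  (0,4): δ = 20.11°  ·
  (0,5): δ = 72.87°  ·
  (0,6): δ = 115.13°  ·
  (1,2): δ = 138.49°  ·
  (1,3): δ = 108.29°  ·
  (1,4): δ = 59.55°  ·
  (1,5): δ = 6.79°  ✓
  (1,6): δ = 35.48°  ·
  (2,3): δ = 149.80°  ·
  (2,4): δ = 101.06°  ·
  (2,5): δ = 48.29°  ·
  (2,6): δ = 6.03°  ✓
  (3,4): δ = 131.26°  ·
  (3,5): δ = 78.50°  ·
  (3,6): δ = 36.23°  ·
  (4,5): δ = 127.24°  ·
  (4,6): δ = 84.97°  ·
  (5,6): δ = 137.74°  ·
antipodal pairs: 2

count = 2; pairs: (1,5), (2,6)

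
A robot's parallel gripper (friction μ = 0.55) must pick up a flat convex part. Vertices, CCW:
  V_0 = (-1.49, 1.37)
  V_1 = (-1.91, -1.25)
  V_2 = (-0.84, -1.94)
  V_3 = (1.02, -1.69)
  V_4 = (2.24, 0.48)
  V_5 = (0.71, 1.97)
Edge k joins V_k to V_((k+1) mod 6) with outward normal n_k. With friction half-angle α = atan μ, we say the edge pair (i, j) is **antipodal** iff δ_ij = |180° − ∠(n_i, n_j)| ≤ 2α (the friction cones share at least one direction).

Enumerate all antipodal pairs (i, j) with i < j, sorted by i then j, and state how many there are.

α = atan 0.55 = 28.81°;  2α = 57.62°
n_0 = (-0.9874, +0.1583)
n_1 = (-0.5419, -0.8404)
n_2 = (+0.1332, -0.9911)
n_3 = (+0.8717, -0.4901)
n_4 = (+0.6977, +0.7164)
n_5 = (-0.2631, +0.9648)
  (0,1): δ = 113.71°  ·
  (0,2): δ = 73.24°  ·
  (0,3): δ = 20.24°  ✓
  (0,4): δ = 54.87°  ✓
  (0,5): δ = 114.36°  ·
  (1,2): δ = 139.53°  ·
  (1,3): δ = 86.53°  ·
  (1,4): δ = 11.42°  ✓
  (1,5): δ = 48.07°  ✓
  (2,3): δ = 127.00°  ·
  (2,4): δ = 51.90°  ✓
  (2,5): δ = 7.60°  ✓
  (3,4): δ = 104.90°  ·
  (3,5): δ = 45.40°  ✓
  (4,5): δ = 120.50°  ·
antipodal pairs: 7

count = 7; pairs: (0,3), (0,4), (1,4), (1,5), (2,4), (2,5), (3,5)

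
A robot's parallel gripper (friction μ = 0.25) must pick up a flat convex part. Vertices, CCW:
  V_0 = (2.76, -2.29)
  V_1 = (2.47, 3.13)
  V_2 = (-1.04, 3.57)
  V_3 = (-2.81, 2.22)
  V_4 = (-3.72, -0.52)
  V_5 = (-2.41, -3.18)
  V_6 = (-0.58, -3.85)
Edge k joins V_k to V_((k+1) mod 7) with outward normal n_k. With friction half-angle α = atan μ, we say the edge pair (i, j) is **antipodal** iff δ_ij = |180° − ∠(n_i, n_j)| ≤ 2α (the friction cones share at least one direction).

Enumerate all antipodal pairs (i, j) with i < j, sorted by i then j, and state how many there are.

count = 4; pairs: (0,3), (0,4), (1,5), (2,6)

α = atan 0.25 = 14.04°;  2α = 28.07°
n_0 = (+0.9986, +0.0534)
n_1 = (+0.1244, +0.9922)
n_2 = (-0.6064, +0.7951)
n_3 = (-0.9490, +0.3152)
n_4 = (-0.8971, -0.4418)
n_5 = (-0.3438, -0.9390)
n_6 = (+0.4232, -0.9060)
  (0,1): δ = 100.21°  ·
  (0,2): δ = 55.73°  ·
  (0,3): δ = 21.43°  ✓
  (0,4): δ = 23.16°  ✓
  (0,5): δ = 66.83°  ·
  (0,6): δ = 111.97°  ·
  (1,2): δ = 135.52°  ·
  (1,3): δ = 101.23°  ·
  (1,4): δ = 56.64°  ·
  (1,5): δ = 12.96°  ✓
  (1,6): δ = 32.18°  ·
  (2,3): δ = 145.71°  ·
  (2,4): δ = 101.11°  ·
  (2,5): δ = 57.44°  ·
  (2,6): δ = 12.30°  ✓
  (3,4): δ = 135.41°  ·
  (3,5): δ = 91.74°  ·
  (3,6): δ = 46.59°  ·
  (4,5): δ = 136.33°  ·
  (4,6): δ = 91.18°  ·
  (5,6): δ = 134.86°  ·
antipodal pairs: 4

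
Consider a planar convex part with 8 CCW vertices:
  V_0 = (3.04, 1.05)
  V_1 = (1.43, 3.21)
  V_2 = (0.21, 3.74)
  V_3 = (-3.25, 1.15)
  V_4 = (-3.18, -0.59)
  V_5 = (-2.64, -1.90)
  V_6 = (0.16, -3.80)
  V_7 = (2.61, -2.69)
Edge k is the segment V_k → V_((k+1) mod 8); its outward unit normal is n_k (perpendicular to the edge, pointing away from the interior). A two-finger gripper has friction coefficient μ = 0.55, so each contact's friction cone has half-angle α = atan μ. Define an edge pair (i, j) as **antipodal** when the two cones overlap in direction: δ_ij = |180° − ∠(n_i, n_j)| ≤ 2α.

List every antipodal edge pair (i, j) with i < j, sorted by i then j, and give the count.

count = 10; pairs: (0,3), (0,4), (0,5), (1,4), (1,5), (1,6), (2,6), (2,7), (3,7), (4,7)

α = atan 0.55 = 28.81°;  2α = 57.62°
n_0 = (+0.8018, +0.5976)
n_1 = (+0.3985, +0.9172)
n_2 = (-0.5993, +0.8006)
n_3 = (-0.9992, -0.0402)
n_4 = (-0.9245, -0.3811)
n_5 = (-0.5615, -0.8275)
n_6 = (+0.4127, -0.9109)
n_7 = (+0.9935, -0.1142)
  (0,1): δ = 150.18°  ·
  (0,2): δ = 89.88°  ·
  (0,3): δ = 34.40°  ✓
  (0,4): δ = 14.30°  ✓
  (0,5): δ = 19.14°  ✓
  (0,6): δ = 77.67°  ·
  (0,7): δ = 136.74°  ·
  (1,2): δ = 119.70°  ·
  (1,3): δ = 64.21°  ·
  (1,4): δ = 44.12°  ✓
  (1,5): δ = 10.68°  ✓
  (1,6): δ = 47.85°  ✓
  (1,7): δ = 106.92°  ·
  (2,3): δ = 124.51°  ·
  (2,4): δ = 104.41°  ·
  (2,5): δ = 70.98°  ·
  (2,6): δ = 12.44°  ✓
  (2,7): δ = 46.62°  ✓
  (3,4): δ = 159.90°  ·
  (3,5): δ = 126.46°  ·
  (3,6): δ = 67.93°  ·
  (3,7): δ = 8.86°  ✓
  (4,5): δ = 146.56°  ·
  (4,6): δ = 88.03°  ·
  (4,7): δ = 28.96°  ✓
  (5,6): δ = 121.47°  ·
  (5,7): δ = 62.40°  ·
  (6,7): δ = 120.93°  ·
antipodal pairs: 10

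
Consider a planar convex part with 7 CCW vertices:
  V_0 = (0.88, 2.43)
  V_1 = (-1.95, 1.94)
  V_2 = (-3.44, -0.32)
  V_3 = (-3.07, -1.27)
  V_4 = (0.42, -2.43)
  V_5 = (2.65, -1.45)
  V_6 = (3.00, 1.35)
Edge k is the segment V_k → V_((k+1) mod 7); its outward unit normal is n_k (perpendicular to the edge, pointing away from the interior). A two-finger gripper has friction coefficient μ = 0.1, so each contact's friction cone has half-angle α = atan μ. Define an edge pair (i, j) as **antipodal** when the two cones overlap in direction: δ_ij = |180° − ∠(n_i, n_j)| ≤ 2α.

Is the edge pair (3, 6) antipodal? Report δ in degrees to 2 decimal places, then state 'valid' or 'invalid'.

δ = 8.61°, valid

α = atan 0.1 = 5.71°;  2α = 11.42°
edge 3: e_3 = (+3.49, -1.16);  n_3 = (-0.3154, -0.9490)
edge 6: e_6 = (-2.12, +1.08);  n_6 = (+0.4539, +0.8910)
∠(n_3, n_6) = 171.39°
δ = |180° − 171.39°| = 8.61°
8.61° ≤ 2α = 11.42°  →  valid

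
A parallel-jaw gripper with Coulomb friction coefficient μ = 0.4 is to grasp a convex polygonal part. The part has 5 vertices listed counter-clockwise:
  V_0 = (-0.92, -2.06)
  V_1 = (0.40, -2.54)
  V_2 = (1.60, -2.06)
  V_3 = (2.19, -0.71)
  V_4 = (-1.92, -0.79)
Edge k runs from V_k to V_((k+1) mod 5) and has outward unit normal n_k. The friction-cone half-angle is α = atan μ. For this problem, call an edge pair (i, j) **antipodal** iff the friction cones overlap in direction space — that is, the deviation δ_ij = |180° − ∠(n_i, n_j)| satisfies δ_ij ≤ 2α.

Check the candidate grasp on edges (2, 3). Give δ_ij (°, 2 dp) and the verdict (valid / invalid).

δ = 65.28°, invalid

α = atan 0.4 = 21.80°;  2α = 43.60°
edge 2: e_2 = (+0.59, +1.35);  n_2 = (+0.9163, -0.4005)
edge 3: e_3 = (-4.11, -0.08);  n_3 = (-0.0195, +0.9998)
∠(n_2, n_3) = 114.72°
δ = |180° − 114.72°| = 65.28°
65.28° > 2α = 43.60°  →  invalid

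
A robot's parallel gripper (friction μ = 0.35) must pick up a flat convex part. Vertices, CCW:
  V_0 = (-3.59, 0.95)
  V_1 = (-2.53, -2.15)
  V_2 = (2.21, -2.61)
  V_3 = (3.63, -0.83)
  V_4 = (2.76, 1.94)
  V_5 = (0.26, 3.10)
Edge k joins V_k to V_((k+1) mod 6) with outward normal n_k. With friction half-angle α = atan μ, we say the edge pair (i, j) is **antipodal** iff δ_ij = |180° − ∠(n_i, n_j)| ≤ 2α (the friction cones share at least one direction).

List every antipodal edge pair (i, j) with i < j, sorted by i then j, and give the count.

count = 4; pairs: (0,3), (1,4), (1,5), (2,5)

α = atan 0.35 = 19.29°;  2α = 38.58°
n_0 = (-0.9462, -0.3235)
n_1 = (-0.0966, -0.9953)
n_2 = (+0.7817, -0.6236)
n_3 = (+0.9540, +0.2996)
n_4 = (+0.4209, +0.9071)
n_5 = (-0.4876, +0.8731)
  (0,1): δ = 114.42°  ·
  (0,2): δ = 57.46°  ·
  (0,3): δ = 1.44°  ✓
  (0,4): δ = 46.23°  ·
  (0,5): δ = 100.30°  ·
  (1,2): δ = 123.04°  ·
  (1,3): δ = 67.02°  ·
  (1,4): δ = 19.35°  ✓
  (1,5): δ = 34.72°  ✓
  (2,3): δ = 123.98°  ·
  (2,4): δ = 76.31°  ·
  (2,5): δ = 22.24°  ✓
  (3,4): δ = 132.33°  ·
  (3,5): δ = 78.26°  ·
  (4,5): δ = 125.93°  ·
antipodal pairs: 4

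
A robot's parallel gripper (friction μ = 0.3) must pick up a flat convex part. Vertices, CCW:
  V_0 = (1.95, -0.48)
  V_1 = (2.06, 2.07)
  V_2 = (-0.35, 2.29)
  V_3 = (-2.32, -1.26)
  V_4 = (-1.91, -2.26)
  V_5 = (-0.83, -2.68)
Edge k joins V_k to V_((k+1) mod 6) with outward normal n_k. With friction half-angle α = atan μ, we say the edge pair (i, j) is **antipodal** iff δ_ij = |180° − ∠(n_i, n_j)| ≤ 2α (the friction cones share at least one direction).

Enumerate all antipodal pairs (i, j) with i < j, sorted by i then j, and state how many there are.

α = atan 0.3 = 16.70°;  2α = 33.40°
n_0 = (+0.9991, -0.0431)
n_1 = (+0.0909, +0.9959)
n_2 = (-0.8744, +0.4852)
n_3 = (-0.9253, -0.3794)
n_4 = (-0.3624, -0.9320)
n_5 = (+0.6206, -0.7842)
  (0,1): δ = 92.75°  ·
  (0,2): δ = 26.56°  ✓
  (0,3): δ = 24.76°  ✓
  (0,4): δ = 71.22°  ·
  (0,5): δ = 130.83°  ·
  (1,2): δ = 113.81°  ·
  (1,3): δ = 62.49°  ·
  (1,4): δ = 16.03°  ✓
  (1,5): δ = 43.57°  ·
  (2,3): δ = 128.68°  ·
  (2,4): δ = 82.22°  ·
  (2,5): δ = 22.62°  ✓
  (3,4): δ = 133.54°  ·
  (3,5): δ = 73.94°  ·
  (4,5): δ = 120.39°  ·
antipodal pairs: 4

count = 4; pairs: (0,2), (0,3), (1,4), (2,5)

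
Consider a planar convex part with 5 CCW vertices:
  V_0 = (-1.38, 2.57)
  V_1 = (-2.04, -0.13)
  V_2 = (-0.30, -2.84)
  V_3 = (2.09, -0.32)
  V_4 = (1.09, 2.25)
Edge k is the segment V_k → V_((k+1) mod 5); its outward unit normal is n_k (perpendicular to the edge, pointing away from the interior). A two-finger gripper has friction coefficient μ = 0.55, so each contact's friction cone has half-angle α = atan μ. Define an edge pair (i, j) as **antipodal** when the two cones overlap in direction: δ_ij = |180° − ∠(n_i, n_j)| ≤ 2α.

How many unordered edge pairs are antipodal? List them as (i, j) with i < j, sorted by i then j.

count = 5; pairs: (0,2), (0,3), (1,3), (1,4), (2,4)

α = atan 0.55 = 28.81°;  2α = 57.62°
n_0 = (-0.9714, +0.2375)
n_1 = (-0.8415, -0.5403)
n_2 = (+0.7256, -0.6881)
n_3 = (+0.9319, +0.3626)
n_4 = (+0.1285, +0.9917)
  (0,1): δ = 133.56°  ·
  (0,2): δ = 29.75°  ✓
  (0,3): δ = 35.00°  ✓
  (0,4): δ = 96.35°  ·
  (1,2): δ = 76.19°  ·
  (1,3): δ = 11.44°  ✓
  (1,4): δ = 49.92°  ✓
  (2,3): δ = 115.26°  ·
  (2,4): δ = 53.90°  ✓
  (3,4): δ = 118.64°  ·
antipodal pairs: 5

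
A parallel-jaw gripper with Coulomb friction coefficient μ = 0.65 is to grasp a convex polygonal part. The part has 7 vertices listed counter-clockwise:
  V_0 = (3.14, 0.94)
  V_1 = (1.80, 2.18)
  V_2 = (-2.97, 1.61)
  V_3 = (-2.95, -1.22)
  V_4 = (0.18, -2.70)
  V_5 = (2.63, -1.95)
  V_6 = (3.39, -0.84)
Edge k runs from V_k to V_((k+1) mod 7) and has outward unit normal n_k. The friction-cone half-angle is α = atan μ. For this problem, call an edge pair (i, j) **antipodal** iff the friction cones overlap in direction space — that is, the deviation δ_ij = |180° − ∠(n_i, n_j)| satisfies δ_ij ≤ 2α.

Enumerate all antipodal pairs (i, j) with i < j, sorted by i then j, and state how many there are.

α = atan 0.65 = 33.02°;  2α = 66.05°
n_0 = (+0.6792, +0.7340)
n_1 = (-0.1187, +0.9929)
n_2 = (-1.0000, -0.0071)
n_3 = (-0.4275, -0.9040)
n_4 = (+0.2927, -0.9562)
n_5 = (+0.8251, -0.5650)
n_6 = (+0.9903, +0.1391)
  (0,1): δ = 130.41°  ·
  (0,2): δ = 46.81°  ✓
  (0,3): δ = 17.47°  ✓
  (0,4): δ = 59.80°  ✓
  (0,5): δ = 98.38°  ·
  (0,6): δ = 140.78°  ·
  (1,2): δ = 96.41°  ·
  (1,3): δ = 32.12°  ✓
  (1,4): δ = 10.21°  ✓
  (1,5): δ = 48.79°  ✓
  (1,6): δ = 91.18°  ·
  (2,3): δ = 115.71°  ·
  (2,4): δ = 73.38°  ·
  (2,5): δ = 34.80°  ✓
  (2,6): δ = 7.59°  ✓
  (3,4): δ = 137.67°  ·
  (3,5): δ = 99.09°  ·
  (3,6): δ = 56.70°  ✓
  (4,5): δ = 141.42°  ·
  (4,6): δ = 99.03°  ·
  (5,6): δ = 137.61°  ·
antipodal pairs: 9

count = 9; pairs: (0,2), (0,3), (0,4), (1,3), (1,4), (1,5), (2,5), (2,6), (3,6)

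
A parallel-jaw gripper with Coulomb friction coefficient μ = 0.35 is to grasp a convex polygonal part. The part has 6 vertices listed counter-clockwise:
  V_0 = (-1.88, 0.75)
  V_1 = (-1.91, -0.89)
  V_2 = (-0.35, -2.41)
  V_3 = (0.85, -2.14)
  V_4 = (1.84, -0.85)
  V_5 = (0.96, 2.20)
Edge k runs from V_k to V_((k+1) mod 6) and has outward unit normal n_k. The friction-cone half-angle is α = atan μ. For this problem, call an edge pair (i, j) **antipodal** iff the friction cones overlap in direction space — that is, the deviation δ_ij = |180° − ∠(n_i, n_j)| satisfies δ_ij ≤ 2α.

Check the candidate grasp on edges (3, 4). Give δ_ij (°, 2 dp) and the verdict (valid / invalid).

δ = 126.40°, invalid

α = atan 0.35 = 19.29°;  2α = 38.58°
edge 3: e_3 = (+0.99, +1.29);  n_3 = (+0.7933, -0.6088)
edge 4: e_4 = (-0.88, +3.05);  n_4 = (+0.9608, +0.2772)
∠(n_3, n_4) = 53.60°
δ = |180° − 53.60°| = 126.40°
126.40° > 2α = 38.58°  →  invalid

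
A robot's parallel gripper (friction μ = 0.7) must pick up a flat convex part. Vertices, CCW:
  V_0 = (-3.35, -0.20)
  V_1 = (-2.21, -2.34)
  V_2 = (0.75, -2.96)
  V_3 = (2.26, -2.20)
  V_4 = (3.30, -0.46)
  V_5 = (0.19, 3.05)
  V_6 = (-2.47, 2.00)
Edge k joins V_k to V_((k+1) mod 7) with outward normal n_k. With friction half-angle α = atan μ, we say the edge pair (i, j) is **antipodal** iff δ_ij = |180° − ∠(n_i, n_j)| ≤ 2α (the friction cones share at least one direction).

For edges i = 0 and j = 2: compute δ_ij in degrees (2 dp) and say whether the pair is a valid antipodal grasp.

δ = 91.33°, invalid

α = atan 0.7 = 34.99°;  2α = 69.98°
edge 0: e_0 = (+1.14, -2.14);  n_0 = (-0.8826, -0.4702)
edge 2: e_2 = (+1.51, +0.76);  n_2 = (+0.4496, -0.8932)
∠(n_0, n_2) = 88.67°
δ = |180° − 88.67°| = 91.33°
91.33° > 2α = 69.98°  →  invalid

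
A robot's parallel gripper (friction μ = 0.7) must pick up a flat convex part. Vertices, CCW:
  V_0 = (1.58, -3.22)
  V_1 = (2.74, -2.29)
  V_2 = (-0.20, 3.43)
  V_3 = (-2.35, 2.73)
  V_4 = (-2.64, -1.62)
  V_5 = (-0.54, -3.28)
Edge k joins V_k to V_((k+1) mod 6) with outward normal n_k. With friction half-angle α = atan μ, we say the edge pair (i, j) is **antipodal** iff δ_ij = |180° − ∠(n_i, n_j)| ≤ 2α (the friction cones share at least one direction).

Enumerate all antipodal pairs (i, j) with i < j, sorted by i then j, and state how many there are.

α = atan 0.7 = 34.99°;  2α = 69.98°
n_0 = (+0.6255, -0.7802)
n_1 = (+0.8894, +0.4571)
n_2 = (-0.3096, +0.9509)
n_3 = (-0.9978, +0.0665)
n_4 = (-0.6201, -0.7845)
n_5 = (+0.0283, -0.9996)
  (0,1): δ = 101.52°  ·
  (0,2): δ = 20.69°  ✓
  (0,3): δ = 47.47°  ✓
  (0,4): δ = 102.95°  ·
  (0,5): δ = 142.90°  ·
  (1,2): δ = 99.17°  ·
  (1,3): δ = 31.02°  ✓
  (1,4): δ = 24.47°  ✓
  (1,5): δ = 64.42°  ✓
  (2,3): δ = 111.85°  ·
  (2,4): δ = 56.36°  ✓
  (2,5): δ = 16.41°  ✓
  (3,4): δ = 124.51°  ·
  (3,5): δ = 84.56°  ·
  (4,5): δ = 140.05°  ·
antipodal pairs: 7

count = 7; pairs: (0,2), (0,3), (1,3), (1,4), (1,5), (2,4), (2,5)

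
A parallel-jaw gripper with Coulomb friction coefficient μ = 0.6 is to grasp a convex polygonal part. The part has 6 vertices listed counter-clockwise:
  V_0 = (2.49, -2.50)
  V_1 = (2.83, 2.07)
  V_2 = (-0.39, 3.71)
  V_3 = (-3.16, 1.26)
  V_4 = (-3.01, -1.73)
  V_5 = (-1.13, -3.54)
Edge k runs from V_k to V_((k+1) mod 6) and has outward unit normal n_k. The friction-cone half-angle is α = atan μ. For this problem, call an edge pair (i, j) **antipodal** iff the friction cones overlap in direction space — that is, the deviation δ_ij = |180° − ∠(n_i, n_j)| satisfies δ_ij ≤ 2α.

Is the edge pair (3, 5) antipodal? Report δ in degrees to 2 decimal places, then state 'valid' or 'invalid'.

α = atan 0.6 = 30.96°;  2α = 61.93°
edge 3: e_3 = (+0.15, -2.99);  n_3 = (-0.9987, -0.0501)
edge 5: e_5 = (+3.62, +1.04);  n_5 = (+0.2761, -0.9611)
∠(n_3, n_5) = 103.16°
δ = |180° − 103.16°| = 76.84°
76.84° > 2α = 61.93°  →  invalid

δ = 76.84°, invalid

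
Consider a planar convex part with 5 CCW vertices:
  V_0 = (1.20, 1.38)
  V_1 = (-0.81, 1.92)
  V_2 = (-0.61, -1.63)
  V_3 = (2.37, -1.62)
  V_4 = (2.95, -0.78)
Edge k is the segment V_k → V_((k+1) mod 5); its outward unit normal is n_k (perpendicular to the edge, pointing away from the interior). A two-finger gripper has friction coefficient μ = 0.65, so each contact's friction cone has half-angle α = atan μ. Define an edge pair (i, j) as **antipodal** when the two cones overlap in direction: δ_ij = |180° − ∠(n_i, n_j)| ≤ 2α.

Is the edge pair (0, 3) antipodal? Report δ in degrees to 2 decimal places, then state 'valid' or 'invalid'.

δ = 70.41°, invalid

α = atan 0.65 = 33.02°;  2α = 66.05°
edge 0: e_0 = (-2.01, +0.54);  n_0 = (+0.2595, +0.9658)
edge 3: e_3 = (+0.58, +0.84);  n_3 = (+0.8229, -0.5682)
∠(n_0, n_3) = 109.59°
δ = |180° − 109.59°| = 70.41°
70.41° > 2α = 66.05°  →  invalid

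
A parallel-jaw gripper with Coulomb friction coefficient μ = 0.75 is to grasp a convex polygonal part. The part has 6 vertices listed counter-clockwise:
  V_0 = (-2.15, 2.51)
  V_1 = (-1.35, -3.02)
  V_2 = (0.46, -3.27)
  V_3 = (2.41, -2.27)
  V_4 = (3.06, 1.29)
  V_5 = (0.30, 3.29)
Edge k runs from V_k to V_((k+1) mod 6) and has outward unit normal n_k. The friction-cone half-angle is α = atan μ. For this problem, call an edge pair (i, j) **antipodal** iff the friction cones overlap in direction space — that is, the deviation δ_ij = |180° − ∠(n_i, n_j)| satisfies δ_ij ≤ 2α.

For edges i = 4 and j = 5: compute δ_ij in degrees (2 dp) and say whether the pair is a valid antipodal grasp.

α = atan 0.75 = 36.87°;  2α = 73.74°
edge 4: e_4 = (-2.76, +2.00);  n_4 = (+0.5868, +0.8097)
edge 5: e_5 = (-2.45, -0.78);  n_5 = (-0.3034, +0.9529)
∠(n_4, n_5) = 53.59°
δ = |180° − 53.59°| = 126.41°
126.41° > 2α = 73.74°  →  invalid

δ = 126.41°, invalid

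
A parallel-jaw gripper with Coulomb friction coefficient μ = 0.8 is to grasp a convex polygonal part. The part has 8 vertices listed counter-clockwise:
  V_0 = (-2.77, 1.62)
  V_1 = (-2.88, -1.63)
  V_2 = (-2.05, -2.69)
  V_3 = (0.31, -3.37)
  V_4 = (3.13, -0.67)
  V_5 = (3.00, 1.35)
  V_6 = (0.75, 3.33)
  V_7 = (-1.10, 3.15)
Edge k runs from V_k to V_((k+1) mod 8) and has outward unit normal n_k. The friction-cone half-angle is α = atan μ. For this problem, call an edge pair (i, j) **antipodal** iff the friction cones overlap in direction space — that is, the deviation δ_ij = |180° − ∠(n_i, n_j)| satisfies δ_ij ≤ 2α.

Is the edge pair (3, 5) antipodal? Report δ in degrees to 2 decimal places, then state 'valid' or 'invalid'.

α = atan 0.8 = 38.66°;  2α = 77.32°
edge 3: e_3 = (+2.82, +2.70);  n_3 = (+0.6916, -0.7223)
edge 5: e_5 = (-2.25, +1.98);  n_5 = (+0.6606, +0.7507)
∠(n_3, n_5) = 94.90°
δ = |180° − 94.90°| = 85.10°
85.10° > 2α = 77.32°  →  invalid

δ = 85.10°, invalid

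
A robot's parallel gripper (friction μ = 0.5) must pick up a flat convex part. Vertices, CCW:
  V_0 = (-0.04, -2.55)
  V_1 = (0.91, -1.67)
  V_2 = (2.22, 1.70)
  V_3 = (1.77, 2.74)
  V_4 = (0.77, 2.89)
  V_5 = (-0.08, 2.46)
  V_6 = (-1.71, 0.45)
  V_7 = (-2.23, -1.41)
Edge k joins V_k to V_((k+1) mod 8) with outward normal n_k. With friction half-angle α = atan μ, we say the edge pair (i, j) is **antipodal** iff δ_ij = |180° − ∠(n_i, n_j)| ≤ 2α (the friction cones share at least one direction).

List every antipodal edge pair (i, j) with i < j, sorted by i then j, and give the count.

count = 10; pairs: (0,3), (0,4), (0,5), (0,6), (1,4), (1,5), (1,6), (2,6), (2,7), (3,7)

α = atan 0.5 = 26.57°;  2α = 53.13°
n_0 = (+0.6796, -0.7336)
n_1 = (+0.9321, -0.3623)
n_2 = (+0.9178, +0.3971)
n_3 = (+0.1483, +0.9889)
n_4 = (-0.4514, +0.8923)
n_5 = (-0.7767, +0.6299)
n_6 = (-0.9631, +0.2692)
n_7 = (-0.4617, -0.8870)
  (0,1): δ = 154.05°  ·
  (0,2): δ = 109.41°  ·
  (0,3): δ = 51.34°  ✓
  (0,4): δ = 15.98°  ✓
  (0,5): δ = 8.15°  ✓
  (0,6): δ = 31.57°  ✓
  (0,7): δ = 109.69°  ·
  (1,2): δ = 135.36°  ·
  (1,3): δ = 77.29°  ·
  (1,4): δ = 41.92°  ✓
  (1,5): δ = 17.80°  ✓
  (1,6): δ = 5.62°  ✓
  (1,7): δ = 83.74°  ·
  (2,3): δ = 121.93°  ·
  (2,4): δ = 86.56°  ·
  (2,5): δ = 62.44°  ·
  (2,6): δ = 39.02°  ✓
  (2,7): δ = 39.10°  ✓
  (3,4): δ = 144.64°  ·
  (3,5): δ = 120.51°  ·
  (3,6): δ = 97.09°  ·
  (3,7): δ = 18.97°  ✓
  (4,5): δ = 155.87°  ·
  (4,6): δ = 132.45°  ·
  (4,7): δ = 54.33°  ·
  (5,6): δ = 156.58°  ·
  (5,7): δ = 78.46°  ·
  (6,7): δ = 101.88°  ·
antipodal pairs: 10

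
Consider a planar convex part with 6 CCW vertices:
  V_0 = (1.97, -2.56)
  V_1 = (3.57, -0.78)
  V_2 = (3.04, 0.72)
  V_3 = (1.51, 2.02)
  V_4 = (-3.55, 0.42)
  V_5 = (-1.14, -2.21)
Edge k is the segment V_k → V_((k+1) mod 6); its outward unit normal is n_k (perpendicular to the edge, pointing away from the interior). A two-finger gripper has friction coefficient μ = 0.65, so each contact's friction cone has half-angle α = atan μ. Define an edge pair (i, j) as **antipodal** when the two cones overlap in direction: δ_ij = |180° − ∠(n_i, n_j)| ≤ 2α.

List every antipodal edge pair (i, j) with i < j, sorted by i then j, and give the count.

α = atan 0.65 = 33.02°;  2α = 66.05°
n_0 = (+0.7437, -0.6685)
n_1 = (+0.9429, +0.3331)
n_2 = (+0.6475, +0.7621)
n_3 = (-0.3015, +0.9535)
n_4 = (-0.7373, -0.6756)
n_5 = (-0.1118, -0.9937)
  (0,1): δ = 118.59°  ·
  (0,2): δ = 88.40°  ·
  (0,3): δ = 30.50°  ✓
  (0,4): δ = 84.45°  ·
  (0,5): δ = 125.53°  ·
  (1,2): δ = 149.81°  ·
  (1,3): δ = 91.91°  ·
  (1,4): δ = 23.04°  ✓
  (1,5): δ = 64.12°  ✓
  (2,3): δ = 122.10°  ·
  (2,4): δ = 7.15°  ✓
  (2,5): δ = 33.93°  ✓
  (3,4): δ = 65.05°  ✓
  (3,5): δ = 23.97°  ✓
  (4,5): δ = 138.92°  ·
antipodal pairs: 7

count = 7; pairs: (0,3), (1,4), (1,5), (2,4), (2,5), (3,4), (3,5)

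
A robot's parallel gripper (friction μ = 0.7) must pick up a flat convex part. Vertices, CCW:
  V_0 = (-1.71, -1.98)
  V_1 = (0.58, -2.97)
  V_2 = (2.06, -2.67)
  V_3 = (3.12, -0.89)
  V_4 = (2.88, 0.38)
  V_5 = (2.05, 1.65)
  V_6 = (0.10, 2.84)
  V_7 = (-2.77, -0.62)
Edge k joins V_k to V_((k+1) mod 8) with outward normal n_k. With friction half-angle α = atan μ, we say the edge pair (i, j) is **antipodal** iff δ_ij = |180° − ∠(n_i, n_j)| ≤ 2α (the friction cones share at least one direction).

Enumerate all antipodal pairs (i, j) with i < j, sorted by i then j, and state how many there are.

count = 12; pairs: (0,3), (0,4), (0,5), (1,4), (1,5), (1,6), (2,6), (2,7), (3,6), (3,7), (4,7), (5,7)

α = atan 0.7 = 34.99°;  2α = 69.98°
n_0 = (-0.3968, -0.9179)
n_1 = (+0.1987, -0.9801)
n_2 = (+0.8592, -0.5117)
n_3 = (+0.9826, +0.1857)
n_4 = (+0.8371, +0.5471)
n_5 = (+0.5209, +0.8536)
n_6 = (-0.7697, +0.6384)
n_7 = (-0.7887, -0.6147)
  (0,1): δ = 145.16°  ·
  (0,2): δ = 97.39°  ·
  (0,3): δ = 55.92°  ✓
  (0,4): δ = 33.45°  ✓
  (0,5): δ = 8.01°  ✓
  (0,6): δ = 73.70°  ·
  (0,7): δ = 151.31°  ·
  (1,2): δ = 132.23°  ·
  (1,3): δ = 90.76°  ·
  (1,4): δ = 68.29°  ✓
  (1,5): δ = 42.85°  ✓
  (1,6): δ = 38.87°  ✓
  (1,7): δ = 116.47°  ·
  (2,3): δ = 138.52°  ·
  (2,4): δ = 116.06°  ·
  (2,5): δ = 90.62°  ·
  (2,6): δ = 8.90°  ✓
  (2,7): δ = 68.71°  ✓
  (3,4): δ = 157.53°  ·
  (3,5): δ = 132.10°  ·
  (3,6): δ = 50.38°  ✓
  (3,7): δ = 27.23°  ✓
  (4,5): δ = 154.56°  ·
  (4,6): δ = 72.84°  ·
  (4,7): δ = 4.77°  ✓
  (5,6): δ = 98.28°  ·
  (5,7): δ = 20.67°  ✓
  (6,7): δ = 102.39°  ·
antipodal pairs: 12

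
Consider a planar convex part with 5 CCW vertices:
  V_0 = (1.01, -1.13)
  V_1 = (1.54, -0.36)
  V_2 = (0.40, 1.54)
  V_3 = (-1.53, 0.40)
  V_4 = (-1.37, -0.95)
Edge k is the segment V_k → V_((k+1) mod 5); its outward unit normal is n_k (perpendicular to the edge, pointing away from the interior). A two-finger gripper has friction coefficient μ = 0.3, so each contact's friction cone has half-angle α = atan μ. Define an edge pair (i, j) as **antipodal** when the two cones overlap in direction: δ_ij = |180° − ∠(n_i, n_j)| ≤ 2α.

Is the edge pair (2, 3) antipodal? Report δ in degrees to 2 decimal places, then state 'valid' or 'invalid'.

α = atan 0.3 = 16.70°;  2α = 33.40°
edge 2: e_2 = (-1.93, -1.14);  n_2 = (-0.5086, +0.8610)
edge 3: e_3 = (+0.16, -1.35);  n_3 = (-0.9930, -0.1177)
∠(n_2, n_3) = 66.19°
δ = |180° − 66.19°| = 113.81°
113.81° > 2α = 33.40°  →  invalid

δ = 113.81°, invalid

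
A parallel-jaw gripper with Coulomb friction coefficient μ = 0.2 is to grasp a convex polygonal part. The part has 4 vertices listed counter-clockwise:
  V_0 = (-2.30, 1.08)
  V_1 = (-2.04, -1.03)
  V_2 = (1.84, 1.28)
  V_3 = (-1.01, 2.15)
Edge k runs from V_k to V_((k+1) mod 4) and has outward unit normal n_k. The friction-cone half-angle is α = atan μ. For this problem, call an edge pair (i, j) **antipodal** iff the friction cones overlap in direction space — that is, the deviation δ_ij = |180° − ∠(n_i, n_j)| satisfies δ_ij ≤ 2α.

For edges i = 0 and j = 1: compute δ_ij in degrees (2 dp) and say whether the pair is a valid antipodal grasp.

δ = 66.26°, invalid

α = atan 0.2 = 11.31°;  2α = 22.62°
edge 0: e_0 = (+0.26, -2.11);  n_0 = (-0.9925, -0.1223)
edge 1: e_1 = (+3.88, +2.31);  n_1 = (+0.5116, -0.8592)
∠(n_0, n_1) = 113.74°
δ = |180° − 113.74°| = 66.26°
66.26° > 2α = 22.62°  →  invalid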